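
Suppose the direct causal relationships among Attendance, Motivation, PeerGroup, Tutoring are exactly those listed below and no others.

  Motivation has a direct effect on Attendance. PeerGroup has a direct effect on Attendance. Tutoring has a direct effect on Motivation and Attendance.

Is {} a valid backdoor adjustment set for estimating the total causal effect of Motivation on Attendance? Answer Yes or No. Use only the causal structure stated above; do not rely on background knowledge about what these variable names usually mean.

No

Backdoor paths from Motivation to Attendance (paths whose first edge points into Motivation):
  P1: Motivation <- Tutoring -> Attendance
Condition 1 (no descendant of Motivation in the set): holds — descendants of Motivation are {Attendance}; none are in {}.
Condition 2 (every backdoor path blocked by {}):
  P1: open — no interior node is in the conditioning set.
{} does not satisfy the backdoor criterion.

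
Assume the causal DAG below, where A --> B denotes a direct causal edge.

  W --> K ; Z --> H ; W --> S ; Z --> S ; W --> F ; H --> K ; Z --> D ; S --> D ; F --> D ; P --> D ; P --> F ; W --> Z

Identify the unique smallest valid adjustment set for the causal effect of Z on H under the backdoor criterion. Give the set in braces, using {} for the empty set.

Variables eligible for adjustment (non-descendants of Z, excluding Z and H): {F, P, W}.
Backdoor paths from Z to H:
  P1: Z <- W -> K <- H
Each backdoor path contains an unconditioned collider, so every path is already blocked with the empty conditioning set:
  P1: blocked at collider K (neither it nor any descendant is in the conditioning set).
The empty set is therefore the unique smallest valid set.

{}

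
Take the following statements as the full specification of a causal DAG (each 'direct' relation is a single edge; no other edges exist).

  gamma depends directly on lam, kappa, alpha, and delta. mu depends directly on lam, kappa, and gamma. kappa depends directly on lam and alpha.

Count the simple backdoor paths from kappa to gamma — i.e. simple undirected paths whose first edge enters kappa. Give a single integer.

A backdoor path from kappa to gamma is any simple undirected path whose first edge points into kappa (i.e. leaves kappa via a parent).
Parents of kappa: {alpha, lam}.
Enumerating:
  P1: kappa <- lam -> gamma
  P2: kappa <- lam -> mu <- gamma
  P3: kappa <- alpha -> gamma
That exhausts the simple backdoor paths. Count: 3.

3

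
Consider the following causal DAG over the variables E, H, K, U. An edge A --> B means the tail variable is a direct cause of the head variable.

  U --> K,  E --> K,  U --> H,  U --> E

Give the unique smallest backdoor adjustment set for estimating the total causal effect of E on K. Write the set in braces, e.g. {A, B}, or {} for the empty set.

Variables eligible for adjustment (non-descendants of E, excluding E and K): {H, U}.
Backdoor paths from E to K:
  P1: E <- U -> K
The empty set is not sufficient: P1 (E <- U -> K) has no collider blocking it and no conditioned non-collider, so it is open.
Try {U}:
  P1: blocked at fork node U ∈ conditioning set.
{U} contains no descendant of E and blocks every backdoor path.
No other singleton works — e.g. {H} leaves P1 open — so {U} is the unique smallest valid adjustment set.

{U}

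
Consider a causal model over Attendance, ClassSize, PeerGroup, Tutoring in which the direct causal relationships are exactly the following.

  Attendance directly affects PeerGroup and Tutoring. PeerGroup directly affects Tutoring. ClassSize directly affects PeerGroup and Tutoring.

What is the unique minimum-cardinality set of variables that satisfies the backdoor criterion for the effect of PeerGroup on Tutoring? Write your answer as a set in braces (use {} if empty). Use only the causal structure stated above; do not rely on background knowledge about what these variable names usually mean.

{Attendance, ClassSize}

Variables eligible for adjustment (non-descendants of PeerGroup, excluding PeerGroup and Tutoring): {Attendance, ClassSize}.
Backdoor paths from PeerGroup to Tutoring:
  P1: PeerGroup <- ClassSize -> Tutoring
  P2: PeerGroup <- Attendance -> Tutoring
The empty set is not sufficient: P1 (PeerGroup <- ClassSize -> Tutoring) has no collider blocking it and no conditioned non-collider, so it is open.
Try {Attendance, ClassSize}:
  P1: blocked at fork node ClassSize ∈ conditioning set.
  P2: blocked at fork node Attendance ∈ conditioning set.
{Attendance, ClassSize} contains no descendant of PeerGroup and blocks every backdoor path.
Every element of {Attendance, ClassSize} is needed (dropping Attendance leaves P2 open; dropping ClassSize leaves P1 open), so no proper subset is valid.
Among all size-2 subsets of the eligible variables, only {Attendance, ClassSize} blocks every backdoor path, so it is the unique smallest valid adjustment set.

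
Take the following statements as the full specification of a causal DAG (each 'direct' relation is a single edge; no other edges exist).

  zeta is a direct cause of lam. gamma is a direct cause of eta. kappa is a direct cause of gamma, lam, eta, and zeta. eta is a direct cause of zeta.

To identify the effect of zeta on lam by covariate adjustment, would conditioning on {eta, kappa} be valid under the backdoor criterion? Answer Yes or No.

Backdoor paths from zeta to lam (paths whose first edge points into zeta):
  P1: zeta <- kappa -> lam
  P2: zeta <- eta <- kappa -> lam
  P3: zeta <- eta <- gamma <- kappa -> lam
Condition 1 (no descendant of zeta in the set): holds — descendants of zeta are {lam}; none are in {eta, kappa}.
Condition 2 (every backdoor path blocked by {eta, kappa}):
  P1: blocked at fork node kappa ∈ conditioning set.
  P2: blocked at chain node eta ∈ conditioning set.
  P3: blocked at chain node eta ∈ conditioning set.
{eta, kappa} satisfies the backdoor criterion.

Yes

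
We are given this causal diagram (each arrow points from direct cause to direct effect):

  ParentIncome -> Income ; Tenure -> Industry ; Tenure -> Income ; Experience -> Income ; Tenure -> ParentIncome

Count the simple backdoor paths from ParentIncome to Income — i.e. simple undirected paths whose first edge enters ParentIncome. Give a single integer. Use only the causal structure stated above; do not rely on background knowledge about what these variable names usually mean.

A backdoor path from ParentIncome to Income is any simple undirected path whose first edge points into ParentIncome (i.e. leaves ParentIncome via a parent).
Parents of ParentIncome: {Tenure}.
Enumerating:
  P1: ParentIncome <- Tenure -> Income
That exhausts the simple backdoor paths. Count: 1.

1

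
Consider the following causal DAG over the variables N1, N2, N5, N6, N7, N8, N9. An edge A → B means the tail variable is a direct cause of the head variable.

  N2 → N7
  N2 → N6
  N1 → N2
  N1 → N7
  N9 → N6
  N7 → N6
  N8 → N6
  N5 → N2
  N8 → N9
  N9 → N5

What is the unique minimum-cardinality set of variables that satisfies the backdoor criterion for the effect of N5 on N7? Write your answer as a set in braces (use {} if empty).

Variables eligible for adjustment (non-descendants of N5, excluding N5 and N7): {N1, N8, N9}.
Backdoor paths from N5 to N7:
  P1: N5 <- N9 <- N8 -> N6 <- N2 <- N1 -> N7
  P2: N5 <- N9 <- N8 -> N6 <- N2 -> N7
  P3: N5 <- N9 <- N8 -> N6 <- N7
  P4: N5 <- N9 -> N6 <- N2 <- N1 -> N7
  P5: N5 <- N9 -> N6 <- N2 -> N7
  P6: N5 <- N9 -> N6 <- N7
Each backdoor path contains an unconditioned collider, so every path is already blocked with the empty conditioning set:
  P1: blocked at collider N6 (neither it nor any descendant is in the conditioning set).
  P2: blocked at collider N6 (neither it nor any descendant is in the conditioning set).
  P3: blocked at collider N6 (neither it nor any descendant is in the conditioning set).
  P4: blocked at collider N6 (neither it nor any descendant is in the conditioning set).
  P5: blocked at collider N6 (neither it nor any descendant is in the conditioning set).
  P6: blocked at collider N6 (neither it nor any descendant is in the conditioning set).
The empty set is therefore the unique smallest valid set.

{}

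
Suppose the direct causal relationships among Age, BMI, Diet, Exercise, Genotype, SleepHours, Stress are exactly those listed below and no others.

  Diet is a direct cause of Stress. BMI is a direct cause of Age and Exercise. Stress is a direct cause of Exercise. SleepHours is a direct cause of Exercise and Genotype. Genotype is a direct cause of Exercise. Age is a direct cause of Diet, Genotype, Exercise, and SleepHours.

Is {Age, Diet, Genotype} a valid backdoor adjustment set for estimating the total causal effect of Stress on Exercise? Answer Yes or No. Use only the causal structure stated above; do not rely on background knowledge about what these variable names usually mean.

Yes

Backdoor paths from Stress to Exercise (paths whose first edge points into Stress):
  P1: Stress <- Diet <- Age <- BMI -> Exercise
  P2: Stress <- Diet <- Age -> SleepHours -> Genotype -> Exercise
  P3: Stress <- Diet <- Age -> SleepHours -> Exercise
  P4: Stress <- Diet <- Age -> Genotype <- SleepHours -> Exercise
  P5: Stress <- Diet <- Age -> Genotype -> Exercise
  P6: Stress <- Diet <- Age -> Exercise
Condition 1 (no descendant of Stress in the set): holds — descendants of Stress are {Exercise}; none are in {Age, Diet, Genotype}.
Condition 2 (every backdoor path blocked by {Age, Diet, Genotype}):
  P1: blocked at chain node Diet ∈ conditioning set.
  P2: blocked at chain node Diet ∈ conditioning set.
  P3: blocked at chain node Diet ∈ conditioning set.
  P4: blocked at chain node Diet ∈ conditioning set.
  P5: blocked at chain node Diet ∈ conditioning set.
  P6: blocked at chain node Diet ∈ conditioning set.
{Age, Diet, Genotype} satisfies the backdoor criterion.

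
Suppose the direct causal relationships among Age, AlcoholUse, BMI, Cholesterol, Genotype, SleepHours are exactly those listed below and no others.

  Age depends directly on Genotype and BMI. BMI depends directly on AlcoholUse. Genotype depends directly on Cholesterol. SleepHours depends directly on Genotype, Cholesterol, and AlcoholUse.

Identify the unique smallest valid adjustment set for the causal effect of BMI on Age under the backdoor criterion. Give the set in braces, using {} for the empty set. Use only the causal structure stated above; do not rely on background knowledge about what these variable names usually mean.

Variables eligible for adjustment (non-descendants of BMI, excluding BMI and Age): {AlcoholUse, Cholesterol, Genotype, SleepHours}.
Backdoor paths from BMI to Age:
  P1: BMI <- AlcoholUse -> SleepHours <- Cholesterol -> Genotype -> Age
  P2: BMI <- AlcoholUse -> SleepHours <- Genotype -> Age
Each backdoor path contains an unconditioned collider, so every path is already blocked with the empty conditioning set:
  P1: blocked at collider SleepHours (neither it nor any descendant is in the conditioning set).
  P2: blocked at collider SleepHours (neither it nor any descendant is in the conditioning set).
The empty set is therefore the unique smallest valid set.

{}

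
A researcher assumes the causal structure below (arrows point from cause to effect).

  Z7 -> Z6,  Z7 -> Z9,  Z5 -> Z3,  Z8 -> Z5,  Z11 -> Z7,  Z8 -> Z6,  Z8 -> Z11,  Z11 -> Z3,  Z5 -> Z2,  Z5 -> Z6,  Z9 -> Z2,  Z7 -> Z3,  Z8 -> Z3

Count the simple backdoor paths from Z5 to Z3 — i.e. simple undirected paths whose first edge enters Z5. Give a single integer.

A backdoor path from Z5 to Z3 is any simple undirected path whose first edge points into Z5 (i.e. leaves Z5 via a parent).
Parents of Z5: {Z8}.
Enumerating:
  P1: Z5 <- Z8 -> Z11 -> Z7 -> Z3
  P2: Z5 <- Z8 -> Z11 -> Z3
  P3: Z5 <- Z8 -> Z3
  P4: Z5 <- Z8 -> Z6 <- Z7 <- Z11 -> Z3
  P5: Z5 <- Z8 -> Z6 <- Z7 -> Z3
That exhausts the simple backdoor paths. Count: 5.

5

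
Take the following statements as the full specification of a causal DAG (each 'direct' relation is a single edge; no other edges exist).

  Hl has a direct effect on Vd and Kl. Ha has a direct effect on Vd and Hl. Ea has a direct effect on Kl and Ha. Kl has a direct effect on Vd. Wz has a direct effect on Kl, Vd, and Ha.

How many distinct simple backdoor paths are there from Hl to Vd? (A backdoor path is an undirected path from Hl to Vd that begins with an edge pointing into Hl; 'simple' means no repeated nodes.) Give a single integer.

A backdoor path from Hl to Vd is any simple undirected path whose first edge points into Hl (i.e. leaves Hl via a parent).
Parents of Hl: {Ha}.
Enumerating:
  P1: Hl <- Ha <- Ea -> Kl <- Wz -> Vd
  P2: Hl <- Ha <- Ea -> Kl -> Vd
  P3: Hl <- Ha <- Wz -> Kl -> Vd
  P4: Hl <- Ha <- Wz -> Vd
  P5: Hl <- Ha -> Vd
That exhausts the simple backdoor paths. Count: 5.

5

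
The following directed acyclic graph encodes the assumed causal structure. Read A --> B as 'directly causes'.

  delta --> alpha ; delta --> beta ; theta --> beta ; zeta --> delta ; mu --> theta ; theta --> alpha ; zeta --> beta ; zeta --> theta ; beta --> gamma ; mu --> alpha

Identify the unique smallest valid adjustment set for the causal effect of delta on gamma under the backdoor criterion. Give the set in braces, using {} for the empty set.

Variables eligible for adjustment (non-descendants of delta, excluding delta and gamma): {mu, theta, zeta}.
Backdoor paths from delta to gamma:
  P1: delta <- zeta -> theta -> beta -> gamma
  P2: delta <- zeta -> beta -> gamma
The empty set is not sufficient: P1 (delta <- zeta -> theta -> beta -> gamma) has no collider blocking it and no conditioned non-collider, so it is open.
Try {zeta}:
  P1: blocked at fork node zeta ∈ conditioning set.
  P2: blocked at fork node zeta ∈ conditioning set.
{zeta} contains no descendant of delta and blocks every backdoor path.
No other singleton works — e.g. {mu} leaves P1 open — so {zeta} is the unique smallest valid adjustment set.

{zeta}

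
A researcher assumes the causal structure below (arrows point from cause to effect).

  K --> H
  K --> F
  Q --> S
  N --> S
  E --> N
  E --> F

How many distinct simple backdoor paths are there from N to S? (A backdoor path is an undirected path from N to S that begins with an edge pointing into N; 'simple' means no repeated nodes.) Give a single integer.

0

A backdoor path from N to S is any simple undirected path whose first edge points into N (i.e. leaves N via a parent).
Parents of N: {E}.
No simple path from any parent of N reaches S without revisiting N, so there are no backdoor paths.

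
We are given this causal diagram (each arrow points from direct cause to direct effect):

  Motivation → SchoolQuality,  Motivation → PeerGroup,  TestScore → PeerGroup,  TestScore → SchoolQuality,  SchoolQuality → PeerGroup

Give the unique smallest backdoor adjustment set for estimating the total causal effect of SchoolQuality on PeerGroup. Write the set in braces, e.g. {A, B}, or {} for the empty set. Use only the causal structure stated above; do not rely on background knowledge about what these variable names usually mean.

Variables eligible for adjustment (non-descendants of SchoolQuality, excluding SchoolQuality and PeerGroup): {Motivation, TestScore}.
Backdoor paths from SchoolQuality to PeerGroup:
  P1: SchoolQuality <- Motivation -> PeerGroup
  P2: SchoolQuality <- TestScore -> PeerGroup
The empty set is not sufficient: P1 (SchoolQuality <- Motivation -> PeerGroup) has no collider blocking it and no conditioned non-collider, so it is open.
Try {Motivation, TestScore}:
  P1: blocked at fork node Motivation ∈ conditioning set.
  P2: blocked at fork node TestScore ∈ conditioning set.
{Motivation, TestScore} contains no descendant of SchoolQuality and blocks every backdoor path.
Every element of {Motivation, TestScore} is needed (dropping Motivation leaves P1 open; dropping TestScore leaves P2 open), so no proper subset is valid.
Among all size-2 subsets of the eligible variables, only {Motivation, TestScore} blocks every backdoor path, so it is the unique smallest valid adjustment set.

{Motivation, TestScore}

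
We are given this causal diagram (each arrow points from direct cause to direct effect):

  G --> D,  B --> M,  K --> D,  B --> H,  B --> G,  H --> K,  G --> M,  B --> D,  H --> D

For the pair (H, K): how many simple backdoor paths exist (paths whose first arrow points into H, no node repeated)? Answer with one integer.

A backdoor path from H to K is any simple undirected path whose first edge points into H (i.e. leaves H via a parent).
Parents of H: {B}.
Enumerating:
  P1: H <- B -> G -> D <- K
  P2: H <- B -> D <- K
  P3: H <- B -> M <- G -> D <- K
That exhausts the simple backdoor paths. Count: 3.

3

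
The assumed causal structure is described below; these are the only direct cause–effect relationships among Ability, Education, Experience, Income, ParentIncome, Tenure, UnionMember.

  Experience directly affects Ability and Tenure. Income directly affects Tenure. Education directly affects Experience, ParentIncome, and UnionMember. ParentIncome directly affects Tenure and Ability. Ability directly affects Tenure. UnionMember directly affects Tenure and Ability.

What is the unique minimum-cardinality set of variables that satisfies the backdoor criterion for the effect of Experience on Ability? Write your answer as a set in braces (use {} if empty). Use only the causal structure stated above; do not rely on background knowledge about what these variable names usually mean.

Variables eligible for adjustment (non-descendants of Experience, excluding Experience and Ability): {Education, Income, ParentIncome, UnionMember}.
Backdoor paths from Experience to Ability:
  P1: Experience <- Education -> UnionMember -> Ability
  P2: Experience <- Education -> UnionMember -> Tenure <- ParentIncome -> Ability
  P3: Experience <- Education -> UnionMember -> Tenure <- Ability
  P4: Experience <- Education -> ParentIncome -> Ability
  P5: Experience <- Education -> ParentIncome -> Tenure <- UnionMember -> Ability
  P6: Experience <- Education -> ParentIncome -> Tenure <- Ability
The empty set is not sufficient: P1 (Experience <- Education -> UnionMember -> Ability) has no collider blocking it and no conditioned non-collider, so it is open.
Try {Education}:
  P1: blocked at fork node Education ∈ conditioning set.
  P2: blocked at fork node Education ∈ conditioning set.
  P3: blocked at fork node Education ∈ conditioning set.
  P4: blocked at fork node Education ∈ conditioning set.
  P5: blocked at fork node Education ∈ conditioning set.
  P6: blocked at fork node Education ∈ conditioning set.
{Education} contains no descendant of Experience and blocks every backdoor path.
No other singleton works — e.g. {UnionMember} leaves P4 open — so {Education} is the unique smallest valid adjustment set.

{Education}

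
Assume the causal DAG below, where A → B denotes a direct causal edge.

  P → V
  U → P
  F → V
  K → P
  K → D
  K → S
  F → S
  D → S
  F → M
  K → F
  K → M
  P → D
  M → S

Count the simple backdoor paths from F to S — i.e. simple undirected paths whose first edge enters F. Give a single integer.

4

A backdoor path from F to S is any simple undirected path whose first edge points into F (i.e. leaves F via a parent).
Parents of F: {K}.
Enumerating:
  P1: F <- K -> M -> S
  P2: F <- K -> P -> D -> S
  P3: F <- K -> D -> S
  P4: F <- K -> S
That exhausts the simple backdoor paths. Count: 4.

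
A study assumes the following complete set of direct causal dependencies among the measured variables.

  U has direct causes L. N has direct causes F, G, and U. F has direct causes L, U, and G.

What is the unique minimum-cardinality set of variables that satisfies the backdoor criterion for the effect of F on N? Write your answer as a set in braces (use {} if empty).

Variables eligible for adjustment (non-descendants of F, excluding F and N): {G, L, U}.
Backdoor paths from F to N:
  P1: F <- L -> U -> N
  P2: F <- G -> N
  P3: F <- U -> N
The empty set is not sufficient: P1 (F <- L -> U -> N) has no collider blocking it and no conditioned non-collider, so it is open.
Try {G, U}:
  P1: blocked at chain node U ∈ conditioning set.
  P2: blocked at fork node G ∈ conditioning set.
  P3: blocked at fork node U ∈ conditioning set.
{G, U} contains no descendant of F and blocks every backdoor path.
Every element of {G, U} is needed (dropping G leaves P2 open; dropping U leaves P1 open), so no proper subset is valid.
Among all size-2 subsets of the eligible variables, only {G, U} blocks every backdoor path, so it is the unique smallest valid adjustment set.

{G, U}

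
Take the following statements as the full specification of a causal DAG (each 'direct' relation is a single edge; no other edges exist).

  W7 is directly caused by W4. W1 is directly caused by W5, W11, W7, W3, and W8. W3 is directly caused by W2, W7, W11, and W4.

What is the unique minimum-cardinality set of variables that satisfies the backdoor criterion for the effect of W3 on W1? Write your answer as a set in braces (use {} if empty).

{W11, W7}

Variables eligible for adjustment (non-descendants of W3, excluding W3 and W1): {W11, W2, W4, W5, W7, W8}.
Backdoor paths from W3 to W1:
  P1: W3 <- W4 -> W7 -> W1
  P2: W3 <- W7 -> W1
  P3: W3 <- W11 -> W1
The empty set is not sufficient: P1 (W3 <- W4 -> W7 -> W1) has no collider blocking it and no conditioned non-collider, so it is open.
Try {W11, W7}:
  P1: blocked at chain node W7 ∈ conditioning set.
  P2: blocked at fork node W7 ∈ conditioning set.
  P3: blocked at fork node W11 ∈ conditioning set.
{W11, W7} contains no descendant of W3 and blocks every backdoor path.
Every element of {W11, W7} is needed (dropping W11 leaves P3 open; dropping W7 leaves P1 open), so no proper subset is valid.
Among all size-2 subsets of the eligible variables, only {W11, W7} blocks every backdoor path, so it is the unique smallest valid adjustment set.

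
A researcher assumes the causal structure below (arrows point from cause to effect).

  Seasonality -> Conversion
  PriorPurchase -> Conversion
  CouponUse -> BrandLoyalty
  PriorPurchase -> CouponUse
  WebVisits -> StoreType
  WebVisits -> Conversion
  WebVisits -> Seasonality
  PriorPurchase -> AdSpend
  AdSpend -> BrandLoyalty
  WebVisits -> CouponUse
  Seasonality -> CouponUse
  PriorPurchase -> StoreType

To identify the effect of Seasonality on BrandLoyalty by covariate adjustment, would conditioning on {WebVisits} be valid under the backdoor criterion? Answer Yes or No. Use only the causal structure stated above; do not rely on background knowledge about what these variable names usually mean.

Yes

Backdoor paths from Seasonality to BrandLoyalty (paths whose first edge points into Seasonality):
  P1: Seasonality <- WebVisits -> CouponUse <- PriorPurchase -> AdSpend -> BrandLoyalty
  P2: Seasonality <- WebVisits -> CouponUse -> BrandLoyalty
  P3: Seasonality <- WebVisits -> Conversion <- PriorPurchase -> CouponUse -> BrandLoyalty
  P4: Seasonality <- WebVisits -> Conversion <- PriorPurchase -> AdSpend -> BrandLoyalty
  P5: Seasonality <- WebVisits -> StoreType <- PriorPurchase -> CouponUse -> BrandLoyalty
  P6: Seasonality <- WebVisits -> StoreType <- PriorPurchase -> AdSpend -> BrandLoyalty
Condition 1 (no descendant of Seasonality in the set): holds — descendants of Seasonality are {BrandLoyalty, Conversion, CouponUse}; none are in {WebVisits}.
Condition 2 (every backdoor path blocked by {WebVisits}):
  P1: blocked at fork node WebVisits ∈ conditioning set.
  P2: blocked at fork node WebVisits ∈ conditioning set.
  P3: blocked at fork node WebVisits ∈ conditioning set.
  P4: blocked at fork node WebVisits ∈ conditioning set.
  P5: blocked at fork node WebVisits ∈ conditioning set.
  P6: blocked at fork node WebVisits ∈ conditioning set.
{WebVisits} satisfies the backdoor criterion.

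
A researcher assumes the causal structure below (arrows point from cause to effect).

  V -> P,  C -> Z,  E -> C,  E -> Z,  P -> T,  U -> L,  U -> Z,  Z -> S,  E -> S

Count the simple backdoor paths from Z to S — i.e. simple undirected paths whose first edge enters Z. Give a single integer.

A backdoor path from Z to S is any simple undirected path whose first edge points into Z (i.e. leaves Z via a parent).
Parents of Z: {C, E, U}.
Enumerating:
  P1: Z <- E -> S
  P2: Z <- C <- E -> S
That exhausts the simple backdoor paths. Count: 2.

2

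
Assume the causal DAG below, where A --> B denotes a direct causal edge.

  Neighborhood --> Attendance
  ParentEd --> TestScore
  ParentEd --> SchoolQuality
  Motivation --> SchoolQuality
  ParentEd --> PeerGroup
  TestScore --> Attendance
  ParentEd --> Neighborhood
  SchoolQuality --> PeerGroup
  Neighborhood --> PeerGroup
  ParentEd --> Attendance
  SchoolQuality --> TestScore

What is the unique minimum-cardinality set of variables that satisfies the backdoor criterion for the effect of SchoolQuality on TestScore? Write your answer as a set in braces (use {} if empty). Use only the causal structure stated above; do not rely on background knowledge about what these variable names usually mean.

{ParentEd}

Variables eligible for adjustment (non-descendants of SchoolQuality, excluding SchoolQuality and TestScore): {Motivation, Neighborhood, ParentEd}.
Backdoor paths from SchoolQuality to TestScore:
  P1: SchoolQuality <- ParentEd -> TestScore
  P2: SchoolQuality <- ParentEd -> Neighborhood -> Attendance <- TestScore
  P3: SchoolQuality <- ParentEd -> PeerGroup <- Neighborhood -> Attendance <- TestScore
  P4: SchoolQuality <- ParentEd -> Attendance <- TestScore
The empty set is not sufficient: P1 (SchoolQuality <- ParentEd -> TestScore) has no collider blocking it and no conditioned non-collider, so it is open.
Try {ParentEd}:
  P1: blocked at fork node ParentEd ∈ conditioning set.
  P2: blocked at fork node ParentEd ∈ conditioning set.
  P3: blocked at fork node ParentEd ∈ conditioning set.
  P4: blocked at fork node ParentEd ∈ conditioning set.
{ParentEd} contains no descendant of SchoolQuality and blocks every backdoor path.
No other singleton works — e.g. {Motivation} leaves P1 open — so {ParentEd} is the unique smallest valid adjustment set.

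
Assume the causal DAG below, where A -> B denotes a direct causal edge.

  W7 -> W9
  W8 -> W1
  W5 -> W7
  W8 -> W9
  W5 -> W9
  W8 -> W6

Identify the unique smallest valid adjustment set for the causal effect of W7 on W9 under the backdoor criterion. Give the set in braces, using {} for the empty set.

{W5}

Variables eligible for adjustment (non-descendants of W7, excluding W7 and W9): {W1, W5, W6, W8}.
Backdoor paths from W7 to W9:
  P1: W7 <- W5 -> W9
The empty set is not sufficient: P1 (W7 <- W5 -> W9) has no collider blocking it and no conditioned non-collider, so it is open.
Try {W5}:
  P1: blocked at fork node W5 ∈ conditioning set.
{W5} contains no descendant of W7 and blocks every backdoor path.
No other singleton works — e.g. {W8} leaves P1 open — so {W5} is the unique smallest valid adjustment set.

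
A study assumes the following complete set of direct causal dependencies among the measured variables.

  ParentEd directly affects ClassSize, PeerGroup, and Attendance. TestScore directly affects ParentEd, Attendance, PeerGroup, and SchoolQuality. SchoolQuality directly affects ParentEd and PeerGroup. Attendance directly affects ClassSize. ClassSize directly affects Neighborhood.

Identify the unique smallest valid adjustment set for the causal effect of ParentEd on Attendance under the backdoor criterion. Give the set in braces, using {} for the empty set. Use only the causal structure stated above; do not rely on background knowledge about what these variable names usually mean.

Variables eligible for adjustment (non-descendants of ParentEd, excluding ParentEd and Attendance): {SchoolQuality, TestScore}.
Backdoor paths from ParentEd to Attendance:
  P1: ParentEd <- TestScore -> Attendance
  P2: ParentEd <- SchoolQuality <- TestScore -> Attendance
  P3: ParentEd <- SchoolQuality -> PeerGroup <- TestScore -> Attendance
The empty set is not sufficient: P1 (ParentEd <- TestScore -> Attendance) has no collider blocking it and no conditioned non-collider, so it is open.
Try {TestScore}:
  P1: blocked at fork node TestScore ∈ conditioning set.
  P2: blocked at fork node TestScore ∈ conditioning set.
  P3: blocked at collider PeerGroup (neither it nor any descendant is in the conditioning set).
{TestScore} contains no descendant of ParentEd and blocks every backdoor path.
No other singleton works — e.g. {SchoolQuality} leaves P1 open — so {TestScore} is the unique smallest valid adjustment set.

{TestScore}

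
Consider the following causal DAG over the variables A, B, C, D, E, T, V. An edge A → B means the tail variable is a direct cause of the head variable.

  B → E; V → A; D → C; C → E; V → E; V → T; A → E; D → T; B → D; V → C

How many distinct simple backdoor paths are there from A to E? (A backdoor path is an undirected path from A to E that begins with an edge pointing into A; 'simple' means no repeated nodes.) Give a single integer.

A backdoor path from A to E is any simple undirected path whose first edge points into A (i.e. leaves A via a parent).
Parents of A: {V}.
Enumerating:
  P1: A <- V -> C <- D <- B -> E
  P2: A <- V -> C -> E
  P3: A <- V -> T <- D <- B -> E
  P4: A <- V -> T <- D -> C -> E
  P5: A <- V -> E
That exhausts the simple backdoor paths. Count: 5.

5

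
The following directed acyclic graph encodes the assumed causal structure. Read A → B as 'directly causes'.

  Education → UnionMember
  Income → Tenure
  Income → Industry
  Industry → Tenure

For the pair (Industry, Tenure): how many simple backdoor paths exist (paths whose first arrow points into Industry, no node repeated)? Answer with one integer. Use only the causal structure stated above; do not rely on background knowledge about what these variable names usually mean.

A backdoor path from Industry to Tenure is any simple undirected path whose first edge points into Industry (i.e. leaves Industry via a parent).
Parents of Industry: {Income}.
Enumerating:
  P1: Industry <- Income -> Tenure
That exhausts the simple backdoor paths. Count: 1.

1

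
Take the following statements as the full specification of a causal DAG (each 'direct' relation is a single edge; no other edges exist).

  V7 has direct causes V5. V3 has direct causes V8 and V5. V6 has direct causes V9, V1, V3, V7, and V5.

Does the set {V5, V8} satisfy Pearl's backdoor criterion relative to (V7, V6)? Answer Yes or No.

Yes

Backdoor paths from V7 to V6 (paths whose first edge points into V7):
  P1: V7 <- V5 -> V3 -> V6
  P2: V7 <- V5 -> V6
Condition 1 (no descendant of V7 in the set): holds — descendants of V7 are {V6}; none are in {V5, V8}.
Condition 2 (every backdoor path blocked by {V5, V8}):
  P1: blocked at fork node V5 ∈ conditioning set.
  P2: blocked at fork node V5 ∈ conditioning set.
{V5, V8} satisfies the backdoor criterion.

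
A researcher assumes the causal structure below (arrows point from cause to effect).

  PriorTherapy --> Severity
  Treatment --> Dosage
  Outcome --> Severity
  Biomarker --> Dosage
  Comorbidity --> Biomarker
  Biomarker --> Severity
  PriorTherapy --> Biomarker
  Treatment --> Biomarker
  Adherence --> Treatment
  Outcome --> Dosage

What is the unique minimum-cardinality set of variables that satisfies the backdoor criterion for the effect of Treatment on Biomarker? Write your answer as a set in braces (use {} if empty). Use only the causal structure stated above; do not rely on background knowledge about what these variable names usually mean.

Variables eligible for adjustment (non-descendants of Treatment, excluding Treatment and Biomarker): {Adherence, Comorbidity, Outcome, PriorTherapy}.
Backdoor paths from Treatment to Biomarker:
  (none)
With no backdoor paths the empty set already satisfies the criterion, and it is trivially minimal.

{}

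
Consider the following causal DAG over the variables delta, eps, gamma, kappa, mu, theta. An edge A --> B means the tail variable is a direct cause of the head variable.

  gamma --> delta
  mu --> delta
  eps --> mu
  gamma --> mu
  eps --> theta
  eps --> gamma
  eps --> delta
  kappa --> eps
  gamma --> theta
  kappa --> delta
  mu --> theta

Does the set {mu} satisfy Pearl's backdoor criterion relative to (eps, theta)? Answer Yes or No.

Backdoor paths from eps to theta (paths whose first edge points into eps):
  P1: eps <- kappa -> delta <- gamma -> mu -> theta
  P2: eps <- kappa -> delta <- gamma -> theta
  P3: eps <- kappa -> delta <- mu <- gamma -> theta
  P4: eps <- kappa -> delta <- mu -> theta
Condition 1 (no descendant of eps in the set): FAILS — mu is a descendant of eps.
Condition 2 (every backdoor path blocked by {mu}):
  P1: blocked at collider delta (neither it nor any descendant is in the conditioning set).
  P2: blocked at collider delta (neither it nor any descendant is in the conditioning set).
  P3: blocked at collider delta (neither it nor any descendant is in the conditioning set).
  P4: blocked at collider delta (neither it nor any descendant is in the conditioning set).
{mu} does not satisfy the backdoor criterion.

No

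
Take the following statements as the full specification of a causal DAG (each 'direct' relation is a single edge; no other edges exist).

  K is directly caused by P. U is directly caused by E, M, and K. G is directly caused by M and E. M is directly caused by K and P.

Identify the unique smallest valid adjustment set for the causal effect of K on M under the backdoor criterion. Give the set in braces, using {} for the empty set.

Variables eligible for adjustment (non-descendants of K, excluding K and M): {E, P}.
Backdoor paths from K to M:
  P1: K <- P -> M
The empty set is not sufficient: P1 (K <- P -> M) has no collider blocking it and no conditioned non-collider, so it is open.
Try {P}:
  P1: blocked at fork node P ∈ conditioning set.
{P} contains no descendant of K and blocks every backdoor path.
No other singleton works — e.g. {E} leaves P1 open — so {P} is the unique smallest valid adjustment set.

{P}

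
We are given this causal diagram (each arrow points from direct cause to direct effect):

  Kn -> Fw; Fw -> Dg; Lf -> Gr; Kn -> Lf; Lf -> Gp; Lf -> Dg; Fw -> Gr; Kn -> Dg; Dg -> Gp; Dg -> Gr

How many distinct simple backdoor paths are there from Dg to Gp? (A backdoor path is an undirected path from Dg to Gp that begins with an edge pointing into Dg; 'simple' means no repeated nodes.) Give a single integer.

A backdoor path from Dg to Gp is any simple undirected path whose first edge points into Dg (i.e. leaves Dg via a parent).
Parents of Dg: {Fw, Kn, Lf}.
Enumerating:
  P1: Dg <- Kn -> Fw -> Gr <- Lf -> Gp
  P2: Dg <- Kn -> Lf -> Gp
  P3: Dg <- Fw <- Kn -> Lf -> Gp
  P4: Dg <- Fw -> Gr <- Lf -> Gp
  P5: Dg <- Lf -> Gp
That exhausts the simple backdoor paths. Count: 5.

5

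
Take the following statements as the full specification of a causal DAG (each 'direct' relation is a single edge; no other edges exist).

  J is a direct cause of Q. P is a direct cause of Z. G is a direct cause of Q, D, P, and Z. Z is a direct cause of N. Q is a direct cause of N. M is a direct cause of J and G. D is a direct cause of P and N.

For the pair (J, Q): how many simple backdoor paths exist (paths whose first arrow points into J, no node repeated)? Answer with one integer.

7

A backdoor path from J to Q is any simple undirected path whose first edge points into J (i.e. leaves J via a parent).
Parents of J: {M}.
Enumerating:
  P1: J <- M -> G -> D -> P -> Z -> N <- Q
  P2: J <- M -> G -> D -> N <- Q
  P3: J <- M -> G -> Q
  P4: J <- M -> G -> P <- D -> N <- Q
  P5: J <- M -> G -> P -> Z -> N <- Q
  P6: J <- M -> G -> Z <- P <- D -> N <- Q
  P7: J <- M -> G -> Z -> N <- Q
That exhausts the simple backdoor paths. Count: 7.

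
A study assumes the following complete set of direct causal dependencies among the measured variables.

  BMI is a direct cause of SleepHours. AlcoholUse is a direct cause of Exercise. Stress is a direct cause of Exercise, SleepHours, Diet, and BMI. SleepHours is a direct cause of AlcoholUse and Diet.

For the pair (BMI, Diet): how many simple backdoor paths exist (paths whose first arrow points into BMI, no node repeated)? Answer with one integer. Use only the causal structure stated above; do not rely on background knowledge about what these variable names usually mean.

A backdoor path from BMI to Diet is any simple undirected path whose first edge points into BMI (i.e. leaves BMI via a parent).
Parents of BMI: {Stress}.
Enumerating:
  P1: BMI <- Stress -> SleepHours -> Diet
  P2: BMI <- Stress -> Exercise <- AlcoholUse <- SleepHours -> Diet
  P3: BMI <- Stress -> Diet
That exhausts the simple backdoor paths. Count: 3.

3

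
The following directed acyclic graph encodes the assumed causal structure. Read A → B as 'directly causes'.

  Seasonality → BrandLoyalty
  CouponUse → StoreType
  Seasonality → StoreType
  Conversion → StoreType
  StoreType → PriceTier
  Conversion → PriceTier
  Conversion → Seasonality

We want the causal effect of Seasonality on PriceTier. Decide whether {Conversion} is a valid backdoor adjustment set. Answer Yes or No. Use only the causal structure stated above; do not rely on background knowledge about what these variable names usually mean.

Yes

Backdoor paths from Seasonality to PriceTier (paths whose first edge points into Seasonality):
  P1: Seasonality <- Conversion -> StoreType -> PriceTier
  P2: Seasonality <- Conversion -> PriceTier
Condition 1 (no descendant of Seasonality in the set): holds — descendants of Seasonality are {BrandLoyalty, PriceTier, StoreType}; none are in {Conversion}.
Condition 2 (every backdoor path blocked by {Conversion}):
  P1: blocked at fork node Conversion ∈ conditioning set.
  P2: blocked at fork node Conversion ∈ conditioning set.
{Conversion} satisfies the backdoor criterion.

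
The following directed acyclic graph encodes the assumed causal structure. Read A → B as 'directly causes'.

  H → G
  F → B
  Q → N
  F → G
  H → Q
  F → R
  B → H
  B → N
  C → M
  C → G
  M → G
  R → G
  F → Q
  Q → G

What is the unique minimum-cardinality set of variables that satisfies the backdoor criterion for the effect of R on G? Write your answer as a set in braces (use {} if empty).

Variables eligible for adjustment (non-descendants of R, excluding R and G): {B, C, F, H, M, N, Q}.
Backdoor paths from R to G:
  P1: R <- F -> B -> H -> Q -> G
  P2: R <- F -> B -> H -> G
  P3: R <- F -> B -> N <- Q <- H -> G
  P4: R <- F -> B -> N <- Q -> G
  P5: R <- F -> Q <- H -> G
  P6: R <- F -> Q -> N <- B -> H -> G
  P7: R <- F -> Q -> G
  P8: R <- F -> G
The empty set is not sufficient: P1 (R <- F -> B -> H -> Q -> G) has no collider blocking it and no conditioned non-collider, so it is open.
Try {F}:
  P1: blocked at fork node F ∈ conditioning set.
  P2: blocked at fork node F ∈ conditioning set.
  P3: blocked at fork node F ∈ conditioning set.
  P4: blocked at fork node F ∈ conditioning set.
  P5: blocked at fork node F ∈ conditioning set.
  P6: blocked at fork node F ∈ conditioning set.
  P7: blocked at fork node F ∈ conditioning set.
  P8: blocked at fork node F ∈ conditioning set.
{F} contains no descendant of R and blocks every backdoor path.
No other singleton works — e.g. {B} leaves P7 open — so {F} is the unique smallest valid adjustment set.

{F}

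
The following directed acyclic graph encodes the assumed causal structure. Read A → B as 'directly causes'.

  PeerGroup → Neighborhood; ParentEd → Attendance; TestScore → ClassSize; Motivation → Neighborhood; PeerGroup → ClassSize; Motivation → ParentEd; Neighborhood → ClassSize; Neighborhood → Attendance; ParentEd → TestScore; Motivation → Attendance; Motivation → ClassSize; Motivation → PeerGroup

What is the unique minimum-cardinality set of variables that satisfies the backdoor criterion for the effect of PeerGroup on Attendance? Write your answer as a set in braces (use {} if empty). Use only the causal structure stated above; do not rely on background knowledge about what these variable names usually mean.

{Motivation}

Variables eligible for adjustment (non-descendants of PeerGroup, excluding PeerGroup and Attendance): {Motivation, ParentEd, TestScore}.
Backdoor paths from PeerGroup to Attendance:
  P1: PeerGroup <- Motivation -> ParentEd -> TestScore -> ClassSize <- Neighborhood -> Attendance
  P2: PeerGroup <- Motivation -> ParentEd -> Attendance
  P3: PeerGroup <- Motivation -> Neighborhood -> ClassSize <- TestScore <- ParentEd -> Attendance
  P4: PeerGroup <- Motivation -> Neighborhood -> Attendance
  P5: PeerGroup <- Motivation -> ClassSize <- TestScore <- ParentEd -> Attendance
  P6: PeerGroup <- Motivation -> ClassSize <- Neighborhood -> Attendance
  P7: PeerGroup <- Motivation -> Attendance
The empty set is not sufficient: P2 (PeerGroup <- Motivation -> ParentEd -> Attendance) has no collider blocking it and no conditioned non-collider, so it is open.
Try {Motivation}:
  P1: blocked at fork node Motivation ∈ conditioning set.
  P2: blocked at fork node Motivation ∈ conditioning set.
  P3: blocked at fork node Motivation ∈ conditioning set.
  P4: blocked at fork node Motivation ∈ conditioning set.
  P5: blocked at fork node Motivation ∈ conditioning set.
  P6: blocked at fork node Motivation ∈ conditioning set.
  P7: blocked at fork node Motivation ∈ conditioning set.
{Motivation} contains no descendant of PeerGroup and blocks every backdoor path.
No other singleton works — e.g. {ParentEd} leaves P4 open — so {Motivation} is the unique smallest valid adjustment set.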